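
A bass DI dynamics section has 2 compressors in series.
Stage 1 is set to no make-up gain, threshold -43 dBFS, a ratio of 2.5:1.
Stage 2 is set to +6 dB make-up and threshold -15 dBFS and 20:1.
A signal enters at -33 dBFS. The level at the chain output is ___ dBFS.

-33 dBFS

Stage 1: -33 dBFS is 10 dB over -43 dBFS; at 2.5:1 that becomes 4 dB over, giving -39 dBFS.
Stage 2: -39 dBFS ≤ -15 dBFS, so stage 2 doesn't engage; make-up brings it to -33 dBFS.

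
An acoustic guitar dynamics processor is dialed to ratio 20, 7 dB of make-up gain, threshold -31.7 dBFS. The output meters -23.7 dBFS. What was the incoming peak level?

-11.7 dBFS

Remove make-up: -23.7 − 7 = -30.7 dBFS.
Post-compression overshoot = -30.7 − (-31.7) = 1 dB.
Undo the ratio: input overshoot = 1 × 20 = 20 dB, giving input = -11.7 dBFS.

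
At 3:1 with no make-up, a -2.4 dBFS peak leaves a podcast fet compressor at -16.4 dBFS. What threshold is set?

Let T be the threshold. Output overshoot = (input overshoot)/R, so -16.4 − T = (-2.4 − T)/3.
3·(-16.4 − T) = -2.4 − T → 2·T = -49.2 − (-2.4) = -46.8.
T = -46.8/2 = -23.4 dBFS.

-23.4 dBFS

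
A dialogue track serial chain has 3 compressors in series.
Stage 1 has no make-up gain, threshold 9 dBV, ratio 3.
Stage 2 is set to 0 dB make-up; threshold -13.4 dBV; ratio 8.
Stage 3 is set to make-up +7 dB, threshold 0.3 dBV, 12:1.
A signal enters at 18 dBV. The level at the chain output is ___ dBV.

Stage 1: 18 dBV is 9 dB over 9 dBV; at 3:1 that becomes 3 dB over, giving 12 dBV.
Stage 2: 25.4 dB above -13.4 dBV, reduced 8:1 to 3.175 dB above → -10.225 dBV.
Stage 3: -10.225 dBV ≤ 0.3 dBV, so stage 3 doesn't engage; make-up brings it to -3.225 dBV.

-3.225 dBV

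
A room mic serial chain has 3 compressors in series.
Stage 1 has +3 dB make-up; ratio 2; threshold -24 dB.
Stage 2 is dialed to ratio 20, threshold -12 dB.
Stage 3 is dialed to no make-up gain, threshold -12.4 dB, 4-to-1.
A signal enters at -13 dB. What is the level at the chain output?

Stage 1: overshoot 11 dB → 11/2 = 5.5 dB → -18.5 dB; +3 dB make-up → -15.5 dB.
Stage 2: -15.5 dB ≤ -12 dB, so stage 2 doesn't engage; output -15.5 dB.
Stage 3: -15.5 dB is at or below the -12.4 dB threshold — no compression; output -15.5 dB.

-15.5 dB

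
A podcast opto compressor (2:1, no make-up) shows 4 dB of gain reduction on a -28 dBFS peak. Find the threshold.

Input is 8 dB above T (since output overshoot × R = input overshoot: (-32 − T)·2 = -28 − T gives T = -36 dBFS).
Check: -36 + (-28 − (-36))/2 = -36 + 4 = -32 dBFS. ✓

-36 dBFS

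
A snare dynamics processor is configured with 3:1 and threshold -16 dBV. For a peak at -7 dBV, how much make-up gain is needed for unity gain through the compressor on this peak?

6 dB

Without make-up, output = threshold + overshoot/3 = -16 + 3 = -13 dBV.
Gap to target: 6 dB.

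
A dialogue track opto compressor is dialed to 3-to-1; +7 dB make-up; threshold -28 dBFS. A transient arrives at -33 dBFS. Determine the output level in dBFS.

-26 dBFS

-33 dBFS is 5 dB below the -28 dBFS threshold, so no gain reduction is applied.
Make-up gain adds 7 dB: -33 + 7 = -26 dBFS.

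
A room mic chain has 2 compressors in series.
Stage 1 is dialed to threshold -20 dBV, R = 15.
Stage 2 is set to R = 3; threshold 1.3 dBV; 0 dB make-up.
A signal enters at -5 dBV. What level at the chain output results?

-19 dBV

Stage 1: 15 dB above -20 dBV, reduced 15:1 to 1 dB above → -19 dBV.
Stage 2: below threshold (-19 ≤ 1.3); passes unchanged; output -19 dBV.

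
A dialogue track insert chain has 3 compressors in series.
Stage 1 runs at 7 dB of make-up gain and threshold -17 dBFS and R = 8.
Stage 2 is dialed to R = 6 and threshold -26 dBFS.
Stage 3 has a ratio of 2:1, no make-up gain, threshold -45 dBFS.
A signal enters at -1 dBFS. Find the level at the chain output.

-34 dBFS

Stage 1: -1 dBFS is 16 dB over -17 dBFS; at 8:1 that becomes 2 dB over, giving -15 dBFS; +7 dB make-up → -8 dBFS.
Stage 2: -8 dBFS is 18 dB over -26 dBFS; at 6:1 that becomes 3 dB over, giving -23 dBFS.
Stage 3: overshoot 22 dB → 22/2 = 11 dB → -34 dBFS.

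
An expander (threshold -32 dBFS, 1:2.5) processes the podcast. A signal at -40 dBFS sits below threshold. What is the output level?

The input is 8 dB below the -32 dBFS threshold.
A 1:2.5 expander multiplies undershoot by 2.5: 8 × 2.5 = 20 dB below threshold.
Output = -32 − 20 = -52 dBFS.

-52 dBFS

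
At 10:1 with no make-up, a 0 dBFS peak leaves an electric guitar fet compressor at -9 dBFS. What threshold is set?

-10 dBFS

Gain reduction = 0 − (-9) = 9 dB; output overshoot = GR / (R − 1) = 9 / 9 = 1 dB.
Threshold = output − output overshoot = -9 − 1 = -10 dBFS.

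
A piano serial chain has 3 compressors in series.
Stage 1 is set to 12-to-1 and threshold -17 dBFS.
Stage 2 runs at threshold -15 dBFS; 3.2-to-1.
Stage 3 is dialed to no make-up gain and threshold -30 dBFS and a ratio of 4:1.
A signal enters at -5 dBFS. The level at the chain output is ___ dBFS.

Stage 1: 12 dB above -17 dBFS, reduced 12:1 to 1 dB above → -16 dBFS.
Stage 2: below threshold (-16 ≤ -15); passes unchanged; output -16 dBFS.
Stage 3: -16 dBFS is 14 dB over -30 dBFS; at 4:1 that becomes 3.5 dB over, giving -26.5 dBFS.

-26.5 dBFS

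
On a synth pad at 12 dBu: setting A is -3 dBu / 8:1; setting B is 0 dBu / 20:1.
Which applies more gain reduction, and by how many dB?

A: GR = 15 − 15/8 = 13.125 dB.
B: GR = 12 − 12/20 = 11.4 dB.
A reduces 1.725 dB more.

A, by 1.725 dB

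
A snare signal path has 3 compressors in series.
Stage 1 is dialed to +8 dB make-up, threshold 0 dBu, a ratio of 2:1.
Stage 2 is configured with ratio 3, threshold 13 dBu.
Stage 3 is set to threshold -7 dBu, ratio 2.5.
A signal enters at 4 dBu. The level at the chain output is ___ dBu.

-0.2 dBu

Stage 1: 4 dBu is 4 dB over 0 dBu; at 2:1 that becomes 2 dB over, giving 2 dBu; +8 dB make-up → 10 dBu.
Stage 2: 10 dBu is at or below the 13 dBu threshold — no compression; output 10 dBu.
Stage 3: overshoot 17 dB → 17/2.5 = 6.8 dB → -0.2 dBu.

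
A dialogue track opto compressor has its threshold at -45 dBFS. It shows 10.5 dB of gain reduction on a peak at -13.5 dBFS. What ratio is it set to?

1.5:1

Input overshoot = -13.5 − (-45) = 31.5 dB.
Output overshoot = 31.5 − 10.5 = 21 dB.
Ratio = input overshoot / output overshoot = 31.5 / 21 = 1.5.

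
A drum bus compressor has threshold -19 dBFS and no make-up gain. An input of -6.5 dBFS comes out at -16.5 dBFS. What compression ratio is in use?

Input overshoot = -6.5 − (-19) = 12.5 dB; output overshoot = -16.5 − (-19) = 2.5 dB.
Ratio = 12.5 / 2.5 = 5.

5:1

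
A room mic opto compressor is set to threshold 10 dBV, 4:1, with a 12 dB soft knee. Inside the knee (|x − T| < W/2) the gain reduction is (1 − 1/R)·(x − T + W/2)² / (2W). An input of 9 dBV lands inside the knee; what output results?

8.21875 dBV

x − T + W/2 = 9 − 10 + 6 = 5.
GR = (1 − 1/4) × 5² / 24 = 0.75 × 25 / 24 = 0.78125 dB.
Output = 9 − 0.78125 = 8.21875 dBV.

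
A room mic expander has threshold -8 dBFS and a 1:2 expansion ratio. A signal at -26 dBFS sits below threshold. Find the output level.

Below threshold, a 1:2 expander applies gain = (2−1)×(T − x) of attenuation.
(2−1) × 18 = 18 dB, so output = -26 − 18 = -44 dBFS.

-44 dBFS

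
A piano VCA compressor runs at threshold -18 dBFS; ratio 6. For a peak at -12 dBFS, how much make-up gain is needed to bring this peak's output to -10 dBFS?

7 dB

Overshoot 6 dB → 6/6 = 1 dB after compression, so the compressed level is -18 + 1 = -17 dBFS.
Make-up = target − compressed = -10 − (-17) = 7 dB.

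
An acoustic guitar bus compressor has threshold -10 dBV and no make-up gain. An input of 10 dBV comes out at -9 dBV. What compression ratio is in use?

20:1

Input overshoot = 10 − (-10) = 20 dB; output overshoot = -9 − (-10) = 1 dB.
Ratio = 20 / 1 = 20.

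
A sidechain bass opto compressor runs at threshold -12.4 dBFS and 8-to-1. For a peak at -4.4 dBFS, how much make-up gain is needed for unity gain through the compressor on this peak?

The peak compresses to -12.4 + 8/8 = -11.4 dBFS.
To reach -4.4 dBFS requires -4.4 − (-11.4) = 7 dB of make-up.

7 dB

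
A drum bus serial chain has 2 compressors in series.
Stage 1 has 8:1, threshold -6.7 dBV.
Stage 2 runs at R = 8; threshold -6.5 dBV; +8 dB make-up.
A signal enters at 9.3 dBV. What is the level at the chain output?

Stage 1: 9.3 dBV is 16 dB over -6.7 dBV; at 8:1 that becomes 2 dB over, giving -4.7 dBV.
Stage 2: 1.8 dB above -6.5 dBV, reduced 8:1 to 0.225 dB above → -6.275 dBV; +8 dB make-up → 1.725 dBV.

1.725 dBV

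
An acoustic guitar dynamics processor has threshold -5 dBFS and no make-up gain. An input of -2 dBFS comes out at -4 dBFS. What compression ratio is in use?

Input overshoot = -2 − (-5) = 3 dB; output overshoot = -4 − (-5) = 1 dB.
Ratio = 3 / 1 = 3.

3:1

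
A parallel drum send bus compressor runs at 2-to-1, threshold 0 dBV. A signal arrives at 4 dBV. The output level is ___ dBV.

Overshoot: 4 − 0 = 4 dB.
2:1 compression reduces that to 4/2 = 2 dB over.
So the level is 0 + 2 = 2 dBV.

2 dBV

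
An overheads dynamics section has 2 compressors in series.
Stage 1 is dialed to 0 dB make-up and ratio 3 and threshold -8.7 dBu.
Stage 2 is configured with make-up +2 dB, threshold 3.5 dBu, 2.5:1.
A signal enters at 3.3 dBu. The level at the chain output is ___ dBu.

-2.7 dBu

Stage 1: overshoot 12 dB → 12/3 = 4 dB → -4.7 dBu.
Stage 2: -4.7 dBu is at or below the 3.5 dBu threshold — no compression; make-up brings it to -2.7 dBu.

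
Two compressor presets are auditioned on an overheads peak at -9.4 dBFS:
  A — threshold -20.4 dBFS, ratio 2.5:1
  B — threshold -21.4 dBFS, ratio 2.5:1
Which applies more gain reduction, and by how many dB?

A: 11 dB over, compressed to 4.4 dB over, so 6.6 dB of GR.
B: 12 dB over, compressed to 4.8 dB over, so 7.2 dB of GR.
Difference: 0.6 dB in favour of B.

B, by 0.6 dB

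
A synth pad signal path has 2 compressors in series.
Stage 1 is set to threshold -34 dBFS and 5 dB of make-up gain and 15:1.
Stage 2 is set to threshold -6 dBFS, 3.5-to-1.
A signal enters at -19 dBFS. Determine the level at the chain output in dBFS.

-28 dBFS

Stage 1: -19 dBFS is 15 dB over -34 dBFS; at 15:1 that becomes 1 dB over, giving -33 dBFS; +5 dB make-up → -28 dBFS.
Stage 2: below threshold (-28 ≤ -6); passes unchanged; output -28 dBFS.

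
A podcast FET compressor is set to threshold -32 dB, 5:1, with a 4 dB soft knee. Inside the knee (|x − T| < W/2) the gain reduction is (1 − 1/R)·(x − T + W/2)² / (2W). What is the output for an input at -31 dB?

x − T + W/2 = -31 − (-32) + 2 = 3.
GR = (1 − 1/5) × 3² / 8 = 0.8 × 9 / 8 = 0.9 dB.
Output = -31 − 0.9 = -31.9 dB.

-31.9 dB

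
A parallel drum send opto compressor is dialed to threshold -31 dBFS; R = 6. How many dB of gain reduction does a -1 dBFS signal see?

Overshoot = -1 − (-31) = 30 dB.
A 6:1 ratio leaves 5 dB of that excess.
GR = overshoot in − overshoot out = 30 − 5 = 25 dB.

25 dB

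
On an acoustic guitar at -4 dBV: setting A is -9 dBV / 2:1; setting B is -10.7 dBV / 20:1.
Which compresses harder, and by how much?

A: 5 dB over, compressed to 2.5 dB over, so 2.5 dB of GR.
B: 6.7 dB over, compressed to 0.335 dB over, so 6.365 dB of GR.
B reduces 3.865 dB more.

B, by 3.865 dB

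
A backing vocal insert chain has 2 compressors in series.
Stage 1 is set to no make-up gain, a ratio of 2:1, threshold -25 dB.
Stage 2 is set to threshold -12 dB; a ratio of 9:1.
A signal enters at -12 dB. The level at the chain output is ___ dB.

-18.5 dB

Stage 1: overshoot 13 dB → 13/2 = 6.5 dB → -18.5 dB.
Stage 2: below threshold (-18.5 ≤ -12); passes unchanged; output -18.5 dB.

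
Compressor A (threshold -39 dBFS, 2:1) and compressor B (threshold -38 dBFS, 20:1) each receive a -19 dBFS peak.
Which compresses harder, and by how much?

B, by 8.05 dB

A: GR = 20 − 20/2 = 10 dB.
B: GR = 19 − 19/20 = 18.05 dB.
B applies 8.05 dB more gain reduction.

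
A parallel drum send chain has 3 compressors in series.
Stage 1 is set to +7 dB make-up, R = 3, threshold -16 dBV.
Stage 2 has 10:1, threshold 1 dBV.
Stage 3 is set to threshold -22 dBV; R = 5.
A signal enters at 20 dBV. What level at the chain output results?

-17.36 dBV

Stage 1: 20 dBV is 36 dB over -16 dBV; at 3:1 that becomes 12 dB over, giving -4 dBV; +7 dB make-up → 3 dBV.
Stage 2: 2 dB above 1 dBV, reduced 10:1 to 0.2 dB above → 1.2 dBV.
Stage 3: 1.2 dBV is 23.2 dB over -22 dBV; at 5:1 that becomes 4.64 dB over, giving -17.36 dBV.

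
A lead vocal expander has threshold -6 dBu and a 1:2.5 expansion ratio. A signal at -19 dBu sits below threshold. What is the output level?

Below threshold, a 1:2.5 expander applies gain = (2.5−1)×(T − x) of attenuation.
(2.5−1) × 13 = 19.5 dB, so output = -19 − 19.5 = -38.5 dBu.

-38.5 dBu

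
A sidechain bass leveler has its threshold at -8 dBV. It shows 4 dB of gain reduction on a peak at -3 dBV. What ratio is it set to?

5:1

Input overshoot = -3 − (-8) = 5 dB.
Output overshoot = 5 − 4 = 1 dB.
Ratio = input overshoot / output overshoot = 5 / 1 = 5.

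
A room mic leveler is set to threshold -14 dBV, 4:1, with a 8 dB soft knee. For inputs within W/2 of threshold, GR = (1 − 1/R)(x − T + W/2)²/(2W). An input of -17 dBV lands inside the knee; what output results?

x − T + W/2 = -17 − (-14) + 4 = 1.
GR = (1 − 1/4) × 1² / 16 = 0.75 × 1 / 16 = 0.046875 dB.
Output = -17 − 0.046875 = -17.046875 dBV.

-17.046875 dBV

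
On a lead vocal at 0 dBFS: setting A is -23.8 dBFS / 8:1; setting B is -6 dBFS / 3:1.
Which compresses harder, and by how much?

A: 23.8 dB over, compressed to 2.975 dB over, so 20.825 dB of GR.
B: 6 dB over, compressed to 2 dB over, so 4 dB of GR.
A reduces 16.825 dB more.

A, by 16.825 dB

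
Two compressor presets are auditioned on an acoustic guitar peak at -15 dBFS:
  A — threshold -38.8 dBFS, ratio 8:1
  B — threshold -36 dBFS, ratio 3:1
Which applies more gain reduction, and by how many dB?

A, by 6.825 dB

A: GR = 23.8 − 23.8/8 = 20.825 dB.
B: GR = 21 − 21/3 = 14 dB.
Difference: 6.825 dB in favour of A.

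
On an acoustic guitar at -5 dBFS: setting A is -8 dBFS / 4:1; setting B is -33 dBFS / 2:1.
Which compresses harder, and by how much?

A: 3 dB over, compressed to 0.75 dB over, so 2.25 dB of GR.
B: 28 dB over, compressed to 14 dB over, so 14 dB of GR.
B applies 11.75 dB more gain reduction.

B, by 11.75 dB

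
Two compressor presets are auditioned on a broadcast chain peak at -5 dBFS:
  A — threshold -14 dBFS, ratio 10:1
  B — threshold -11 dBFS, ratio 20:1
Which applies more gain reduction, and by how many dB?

A: overshoot 9 dB → output overshoot 0.9 dB → GR 8.1 dB.
B: overshoot 6 dB → output overshoot 0.3 dB → GR 5.7 dB.
A applies 2.4 dB more gain reduction.

A, by 2.4 dB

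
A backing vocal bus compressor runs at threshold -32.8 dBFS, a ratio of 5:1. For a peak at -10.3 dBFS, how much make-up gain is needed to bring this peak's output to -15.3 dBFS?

13 dB

Overshoot 22.5 dB → 22.5/5 = 4.5 dB after compression, so the compressed level is -32.8 + 4.5 = -28.3 dBFS.
Make-up = target − compressed = -15.3 − (-28.3) = 13 dB.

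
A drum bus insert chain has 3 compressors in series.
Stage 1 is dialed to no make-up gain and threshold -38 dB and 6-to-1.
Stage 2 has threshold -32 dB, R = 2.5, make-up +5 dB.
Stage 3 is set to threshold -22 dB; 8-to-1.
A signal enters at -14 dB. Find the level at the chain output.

Stage 1: -14 dB is 24 dB over -38 dB; at 6:1 that becomes 4 dB over, giving -34 dB.
Stage 2: -34 dB ≤ -32 dB, so stage 2 doesn't engage; make-up brings it to -29 dB.
Stage 3: below threshold (-29 ≤ -22); passes unchanged; output -29 dB.

-29 dB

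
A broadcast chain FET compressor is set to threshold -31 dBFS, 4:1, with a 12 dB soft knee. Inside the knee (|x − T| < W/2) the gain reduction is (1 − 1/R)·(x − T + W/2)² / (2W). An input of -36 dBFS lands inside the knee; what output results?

x − T + W/2 = -36 − (-31) + 6 = 1.
GR = (1 − 1/4) × 1² / 24 = 0.75 × 1 / 24 = 0.03125 dB.
Output = -36 − 0.03125 = -36.03125 dBFS.

-36.03125 dBFS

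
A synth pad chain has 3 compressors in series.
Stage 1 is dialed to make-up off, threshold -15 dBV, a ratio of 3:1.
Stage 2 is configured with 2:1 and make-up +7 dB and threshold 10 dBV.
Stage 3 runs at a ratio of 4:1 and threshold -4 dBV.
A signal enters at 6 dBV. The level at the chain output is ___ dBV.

-3.25 dBV

Stage 1: 21 dB above -15 dBV, reduced 3:1 to 7 dB above → -8 dBV.
Stage 2: -8 dBV is at or below the 10 dBV threshold — no compression; make-up brings it to -1 dBV.
Stage 3: -1 dBV is 3 dB over -4 dBV; at 4:1 that becomes 0.75 dB over, giving -3.25 dBV.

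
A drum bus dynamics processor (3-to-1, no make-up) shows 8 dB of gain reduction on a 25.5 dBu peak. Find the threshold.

13.5 dBu

Input is 12 dB above T (since output overshoot × R = input overshoot: (17.5 − T)·3 = 25.5 − T gives T = 13.5 dBu).
Check: 13.5 + (25.5 − 13.5)/3 = 13.5 + 4 = 17.5 dBu. ✓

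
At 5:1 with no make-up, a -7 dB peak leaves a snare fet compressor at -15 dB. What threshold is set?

-17 dB

Let T be the threshold. Output overshoot = (input overshoot)/R, so -15 − T = (-7 − T)/5.
5·(-15 − T) = -7 − T → 4·T = -75 − (-7) = -68.
T = -68/4 = -17 dB.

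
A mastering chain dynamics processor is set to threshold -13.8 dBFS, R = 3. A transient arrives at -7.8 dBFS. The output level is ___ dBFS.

The input is 6 dB above the -13.8 dBFS threshold.
At 3:1 the overshoot is divided by 3, leaving 2 dB above threshold.
So the level is -13.8 + 2 = -11.8 dBFS.

-11.8 dBFS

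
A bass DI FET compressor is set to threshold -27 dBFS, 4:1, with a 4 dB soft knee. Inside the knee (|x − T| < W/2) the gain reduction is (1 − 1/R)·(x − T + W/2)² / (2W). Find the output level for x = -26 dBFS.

-26.84375 dBFS

x − T + W/2 = -26 − (-27) + 2 = 3.
GR = (1 − 1/4) × 3² / 8 = 0.75 × 9 / 8 = 0.84375 dB.
Output = -26 − 0.84375 = -26.84375 dBFS.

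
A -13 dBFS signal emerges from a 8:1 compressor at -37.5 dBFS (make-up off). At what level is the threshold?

Gain reduction = -13 − (-37.5) = 24.5 dB; output overshoot = GR / (R − 1) = 24.5 / 7 = 3.5 dB.
Threshold = output − output overshoot = -37.5 − 3.5 = -41 dBFS.

-41 dBFS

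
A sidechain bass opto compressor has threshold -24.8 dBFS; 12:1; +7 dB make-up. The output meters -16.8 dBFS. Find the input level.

-12.8 dBFS

Stripping the +7 dB make-up gives -23.8 dBFS at the gain stage.
The compressed level sits -23.8 − (-24.8) = 1 dB over threshold.
Before 12:1 compression the overshoot was 1 × 12 = 12 dB, so input = -24.8 + 12 = -12.8 dBFS.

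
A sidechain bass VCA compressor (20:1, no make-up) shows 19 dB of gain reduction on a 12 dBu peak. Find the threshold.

-8 dBu

Gain reduction = 12 − (-7) = 19 dB; output overshoot = GR / (R − 1) = 19 / 19 = 1 dB.
Threshold = output − output overshoot = -7 − 1 = -8 dBu.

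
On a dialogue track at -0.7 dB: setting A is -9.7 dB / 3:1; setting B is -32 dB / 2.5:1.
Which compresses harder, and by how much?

A: GR = 9 − 9/3 = 6 dB.
B: GR = 31.3 − 31.3/2.5 = 18.78 dB.
Difference: 12.78 dB in favour of B.

B, by 12.78 dB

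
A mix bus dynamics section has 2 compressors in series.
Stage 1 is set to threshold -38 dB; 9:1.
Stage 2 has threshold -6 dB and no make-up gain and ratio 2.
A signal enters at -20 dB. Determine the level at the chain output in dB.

-36 dB

Stage 1: -20 dB is 18 dB over -38 dB; at 9:1 that becomes 2 dB over, giving -36 dB.
Stage 2: below threshold (-36 ≤ -6); passes unchanged; output -36 dB.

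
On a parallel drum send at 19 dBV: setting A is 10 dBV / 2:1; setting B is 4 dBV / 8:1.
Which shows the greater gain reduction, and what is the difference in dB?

B, by 8.625 dB

A: GR = 9 − 9/2 = 4.5 dB.
B: GR = 15 − 15/8 = 13.125 dB.
B applies 8.625 dB more gain reduction.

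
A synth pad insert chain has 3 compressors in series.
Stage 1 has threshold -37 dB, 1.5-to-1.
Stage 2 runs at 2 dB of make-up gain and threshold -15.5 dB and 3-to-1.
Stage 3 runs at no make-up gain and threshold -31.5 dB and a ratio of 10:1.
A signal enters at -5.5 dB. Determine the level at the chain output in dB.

-29.75 dB

Stage 1: -5.5 dB is 31.5 dB over -37 dB; at 1.5:1 that becomes 21 dB over, giving -16 dB.
Stage 2: -16 dB ≤ -15.5 dB, so stage 2 doesn't engage; make-up brings it to -14 dB.
Stage 3: -14 dB is 17.5 dB over -31.5 dB; at 10:1 that becomes 1.75 dB over, giving -29.75 dB.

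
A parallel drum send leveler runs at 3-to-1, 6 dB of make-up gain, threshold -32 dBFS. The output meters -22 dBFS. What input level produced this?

Before make-up, the level was -22 − 6 = -28 dBFS.
Post-compression overshoot = -28 − (-32) = 4 dB.
Before 3:1 compression the overshoot was 4 × 3 = 12 dB, so input = -32 + 12 = -20 dBFS.

-20 dBFS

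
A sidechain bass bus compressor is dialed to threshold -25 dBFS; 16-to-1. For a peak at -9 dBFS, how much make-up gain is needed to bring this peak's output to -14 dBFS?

The peak compresses to -25 + 16/16 = -24 dBFS.
To reach -14 dBFS requires -14 − (-24) = 10 dB of make-up.

10 dB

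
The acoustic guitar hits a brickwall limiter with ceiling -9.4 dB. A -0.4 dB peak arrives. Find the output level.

-9.4 dB

The limiter clamps the peak to its -9.4 dB ceiling.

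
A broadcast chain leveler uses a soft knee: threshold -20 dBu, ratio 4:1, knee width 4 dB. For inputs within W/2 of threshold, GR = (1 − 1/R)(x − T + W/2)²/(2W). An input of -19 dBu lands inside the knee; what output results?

-19.84375 dBu

x − T + W/2 = -19 − (-20) + 2 = 3.
GR = (1 − 1/4) × 3² / 8 = 0.75 × 9 / 8 = 0.84375 dB.
Output = -19 − 0.84375 = -19.84375 dBu.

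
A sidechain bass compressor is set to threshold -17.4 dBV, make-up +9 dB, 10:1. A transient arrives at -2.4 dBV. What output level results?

-6.9 dBV

The input is 15 dB above the -17.4 dBV threshold.
At 10:1 the overshoot is divided by 10, leaving 1.5 dB above threshold.
So the level is -17.4 + 1.5 = -15.9 dBV; make-up adds 9 dB, giving -6.9 dBV.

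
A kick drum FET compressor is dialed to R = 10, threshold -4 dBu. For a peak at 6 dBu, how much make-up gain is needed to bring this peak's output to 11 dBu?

14 dB

The peak compresses to -4 + 10/10 = -3 dBu.
To reach 11 dBu requires 11 − (-3) = 14 dB of make-up.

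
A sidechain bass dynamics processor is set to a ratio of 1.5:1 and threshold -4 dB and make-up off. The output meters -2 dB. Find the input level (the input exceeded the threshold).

Post-compression overshoot = -2 − (-4) = 2 dB.
Input overshoot = R × output overshoot = 3 dB → input = -4 + 3 = -1 dB.

-1 dB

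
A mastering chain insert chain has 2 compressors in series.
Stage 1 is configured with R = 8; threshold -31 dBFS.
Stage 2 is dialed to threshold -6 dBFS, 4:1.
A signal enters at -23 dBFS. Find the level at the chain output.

-30 dBFS

Stage 1: 8 dB above -31 dBFS, reduced 8:1 to 1 dB above → -30 dBFS.
Stage 2: -30 dBFS ≤ -6 dBFS, so stage 2 doesn't engage; output -30 dBFS.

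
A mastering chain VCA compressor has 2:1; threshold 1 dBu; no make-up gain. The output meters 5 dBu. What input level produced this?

That's 4 dB above the 1 dBu threshold.
Before 2:1 compression the overshoot was 4 × 2 = 8 dB, so input = 1 + 8 = 9 dBu.

9 dBu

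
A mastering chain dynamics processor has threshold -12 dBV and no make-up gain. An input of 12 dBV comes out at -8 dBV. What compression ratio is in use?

Input overshoot = 12 − (-12) = 24 dB; output overshoot = -8 − (-12) = 4 dB.
Ratio = 24 / 4 = 6.

6:1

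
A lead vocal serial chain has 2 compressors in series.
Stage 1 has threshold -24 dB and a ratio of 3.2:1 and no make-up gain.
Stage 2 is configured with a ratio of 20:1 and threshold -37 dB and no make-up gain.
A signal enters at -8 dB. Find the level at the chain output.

Stage 1: overshoot 16 dB → 16/3.2 = 5 dB → -19 dB.
Stage 2: -19 dB is 18 dB over -37 dB; at 20:1 that becomes 0.9 dB over, giving -36.1 dB.

-36.1 dB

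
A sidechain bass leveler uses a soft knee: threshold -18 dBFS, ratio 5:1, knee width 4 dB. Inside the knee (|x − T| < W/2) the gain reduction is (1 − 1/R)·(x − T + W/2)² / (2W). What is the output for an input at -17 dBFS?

x − T + W/2 = -17 − (-18) + 2 = 3.
GR = (1 − 1/5) × 3² / 8 = 0.8 × 9 / 8 = 0.9 dB.
Output = -17 − 0.9 = -17.9 dBFS.

-17.9 dBFS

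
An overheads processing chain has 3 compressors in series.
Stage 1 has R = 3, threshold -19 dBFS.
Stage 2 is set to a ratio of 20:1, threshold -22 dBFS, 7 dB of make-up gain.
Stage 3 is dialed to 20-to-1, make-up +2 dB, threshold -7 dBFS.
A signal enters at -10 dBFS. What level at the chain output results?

Stage 1: overshoot 9 dB → 9/3 = 3 dB → -16 dBFS.
Stage 2: overshoot 6 dB → 6/20 = 0.3 dB → -21.7 dBFS; +7 dB make-up → -14.7 dBFS.
Stage 3: -14.7 dBFS is at or below the -7 dBFS threshold — no compression; make-up brings it to -12.7 dBFS.

-12.7 dBFS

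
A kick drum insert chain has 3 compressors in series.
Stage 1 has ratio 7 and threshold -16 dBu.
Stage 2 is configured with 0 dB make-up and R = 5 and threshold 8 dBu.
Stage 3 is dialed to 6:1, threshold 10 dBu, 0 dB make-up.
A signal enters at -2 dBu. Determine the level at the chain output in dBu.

-14 dBu

Stage 1: -2 dBu is 14 dB over -16 dBu; at 7:1 that becomes 2 dB over, giving -14 dBu.
Stage 2: -14 dBu ≤ 8 dBu, so stage 2 doesn't engage; output -14 dBu.
Stage 3: -14 dBu ≤ 10 dBu, so stage 3 doesn't engage; output -14 dBu.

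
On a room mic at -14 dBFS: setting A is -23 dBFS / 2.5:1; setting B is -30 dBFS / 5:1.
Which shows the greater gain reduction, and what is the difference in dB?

A: overshoot 9 dB → output overshoot 3.6 dB → GR 5.4 dB.
B: overshoot 16 dB → output overshoot 3.2 dB → GR 12.8 dB.
Difference: 7.4 dB in favour of B.

B, by 7.4 dB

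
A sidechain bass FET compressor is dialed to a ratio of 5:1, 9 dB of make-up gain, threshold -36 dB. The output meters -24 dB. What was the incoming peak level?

-21 dB

Before make-up, the level was -24 − 9 = -33 dB.
The compressed level sits -33 − (-36) = 3 dB over threshold.
Before 5:1 compression the overshoot was 3 × 5 = 15 dB, so input = -36 + 15 = -21 dB.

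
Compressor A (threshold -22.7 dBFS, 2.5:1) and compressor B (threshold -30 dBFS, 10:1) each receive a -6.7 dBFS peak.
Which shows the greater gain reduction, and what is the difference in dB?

B, by 11.37 dB

A: overshoot 16 dB → output overshoot 6.4 dB → GR 9.6 dB.
B: overshoot 23.3 dB → output overshoot 2.33 dB → GR 20.97 dB.
Difference: 11.37 dB in favour of B.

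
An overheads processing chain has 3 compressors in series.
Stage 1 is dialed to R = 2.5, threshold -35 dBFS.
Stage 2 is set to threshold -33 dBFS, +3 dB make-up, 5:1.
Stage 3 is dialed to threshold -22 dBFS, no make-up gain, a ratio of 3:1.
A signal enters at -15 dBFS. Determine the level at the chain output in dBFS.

-28.8 dBFS

Stage 1: overshoot 20 dB → 20/2.5 = 8 dB → -27 dBFS.
Stage 2: overshoot 6 dB → 6/5 = 1.2 dB → -31.8 dBFS; +3 dB make-up → -28.8 dBFS.
Stage 3: -28.8 dBFS ≤ -22 dBFS, so stage 3 doesn't engage; output -28.8 dBFS.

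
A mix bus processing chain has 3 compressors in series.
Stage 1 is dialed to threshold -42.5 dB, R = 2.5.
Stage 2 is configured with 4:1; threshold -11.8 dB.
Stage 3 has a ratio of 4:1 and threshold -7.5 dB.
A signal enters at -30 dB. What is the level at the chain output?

Stage 1: 12.5 dB above -42.5 dB, reduced 2.5:1 to 5 dB above → -37.5 dB.
Stage 2: -37.5 dB ≤ -11.8 dB, so stage 2 doesn't engage; output -37.5 dB.
Stage 3: -37.5 dB is at or below the -7.5 dB threshold — no compression; output -37.5 dB.

-37.5 dB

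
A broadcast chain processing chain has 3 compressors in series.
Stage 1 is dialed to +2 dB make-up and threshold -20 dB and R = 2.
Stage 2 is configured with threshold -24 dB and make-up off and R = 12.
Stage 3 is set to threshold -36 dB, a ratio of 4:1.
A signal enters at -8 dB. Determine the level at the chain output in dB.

Stage 1: -8 dB is 12 dB over -20 dB; at 2:1 that becomes 6 dB over, giving -14 dB; +2 dB make-up → -12 dB.
Stage 2: 12 dB above -24 dB, reduced 12:1 to 1 dB above → -23 dB.
Stage 3: -23 dB is 13 dB over -36 dB; at 4:1 that becomes 3.25 dB over, giving -32.75 dB.

-32.75 dB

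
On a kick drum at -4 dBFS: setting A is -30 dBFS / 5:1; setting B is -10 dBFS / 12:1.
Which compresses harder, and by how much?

A: 26 dB over, compressed to 5.2 dB over, so 20.8 dB of GR.
B: 6 dB over, compressed to 0.5 dB over, so 5.5 dB of GR.
A applies 15.3 dB more gain reduction.

A, by 15.3 dB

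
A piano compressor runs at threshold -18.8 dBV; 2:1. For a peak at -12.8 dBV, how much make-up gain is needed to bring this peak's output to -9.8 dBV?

Without make-up, output = threshold + overshoot/2 = -18.8 + 3 = -15.8 dBV.
Gap to target: 6 dB.

6 dB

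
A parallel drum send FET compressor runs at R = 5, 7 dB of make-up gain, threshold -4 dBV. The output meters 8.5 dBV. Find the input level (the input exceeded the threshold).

23.5 dBV

Remove make-up: 8.5 − 7 = 1.5 dBV.
That's 5.5 dB above the -4 dBV threshold.
Input overshoot = R × output overshoot = 27.5 dB → input = -4 + 27.5 = 23.5 dBV.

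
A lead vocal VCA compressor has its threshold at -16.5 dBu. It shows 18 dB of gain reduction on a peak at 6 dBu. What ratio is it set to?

5:1

Input overshoot = 6 − (-16.5) = 22.5 dB.
Output overshoot = 22.5 − 18 = 4.5 dB.
Ratio = input overshoot / output overshoot = 22.5 / 4.5 = 5.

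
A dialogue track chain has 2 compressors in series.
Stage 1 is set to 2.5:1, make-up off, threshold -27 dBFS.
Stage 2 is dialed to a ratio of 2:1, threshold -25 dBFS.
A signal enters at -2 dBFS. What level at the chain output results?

Stage 1: overshoot 25 dB → 25/2.5 = 10 dB → -17 dBFS.
Stage 2: -17 dBFS is 8 dB over -25 dBFS; at 2:1 that becomes 4 dB over, giving -21 dBFS.

-21 dBFS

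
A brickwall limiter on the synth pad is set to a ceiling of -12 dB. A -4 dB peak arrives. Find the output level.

At ∞:1, everything above -12 dB is held at the ceiling.

-12 dB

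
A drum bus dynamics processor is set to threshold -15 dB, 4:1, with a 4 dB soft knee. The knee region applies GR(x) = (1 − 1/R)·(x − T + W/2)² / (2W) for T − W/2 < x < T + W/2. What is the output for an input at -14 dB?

x − T + W/2 = -14 − (-15) + 2 = 3.
GR = (1 − 1/4) × 3² / 8 = 0.75 × 9 / 8 = 0.84375 dB.
Output = -14 − 0.84375 = -14.84375 dB.

-14.84375 dB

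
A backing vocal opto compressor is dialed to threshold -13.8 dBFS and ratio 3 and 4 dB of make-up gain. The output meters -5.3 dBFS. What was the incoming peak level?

-0.3 dBFS

Stripping the +4 dB make-up gives -9.3 dBFS at the gain stage.
That's 4.5 dB above the -13.8 dBFS threshold.
Undo the ratio: input overshoot = 4.5 × 3 = 13.5 dB, giving input = -0.3 dBFS.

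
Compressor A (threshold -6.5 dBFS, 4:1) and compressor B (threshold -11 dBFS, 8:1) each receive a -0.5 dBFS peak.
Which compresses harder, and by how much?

B, by 4.6875 dB

A: 6 dB over, compressed to 1.5 dB over, so 4.5 dB of GR.
B: 10.5 dB over, compressed to 1.3125 dB over, so 9.1875 dB of GR.
Difference: 4.6875 dB in favour of B.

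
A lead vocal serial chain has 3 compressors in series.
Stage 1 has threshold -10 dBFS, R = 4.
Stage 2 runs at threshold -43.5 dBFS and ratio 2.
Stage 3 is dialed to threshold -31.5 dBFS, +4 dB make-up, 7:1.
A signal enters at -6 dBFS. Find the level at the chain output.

-26.75 dBFS

Stage 1: overshoot 4 dB → 4/4 = 1 dB → -9 dBFS.
Stage 2: overshoot 34.5 dB → 34.5/2 = 17.25 dB → -26.25 dBFS.
Stage 3: 5.25 dB above -31.5 dBFS, reduced 7:1 to 0.75 dB above → -30.75 dBFS; +4 dB make-up → -26.75 dBFS.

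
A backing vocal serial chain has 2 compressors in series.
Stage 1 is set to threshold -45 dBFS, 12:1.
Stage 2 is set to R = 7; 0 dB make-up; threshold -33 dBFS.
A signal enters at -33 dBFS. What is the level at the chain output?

-44 dBFS

Stage 1: -33 dBFS is 12 dB over -45 dBFS; at 12:1 that becomes 1 dB over, giving -44 dBFS.
Stage 2: -44 dBFS ≤ -33 dBFS, so stage 2 doesn't engage; output -44 dBFS.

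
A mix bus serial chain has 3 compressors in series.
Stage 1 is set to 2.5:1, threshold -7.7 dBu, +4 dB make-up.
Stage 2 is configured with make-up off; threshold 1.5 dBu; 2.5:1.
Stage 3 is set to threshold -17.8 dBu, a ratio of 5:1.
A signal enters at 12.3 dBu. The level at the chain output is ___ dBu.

Stage 1: 20 dB above -7.7 dBu, reduced 2.5:1 to 8 dB above → 0.3 dBu; +4 dB make-up → 4.3 dBu.
Stage 2: overshoot 2.8 dB → 2.8/2.5 = 1.12 dB → 2.62 dBu.
Stage 3: 2.62 dBu is 20.42 dB over -17.8 dBu; at 5:1 that becomes 4.084 dB over, giving -13.716 dBu.

-13.716 dBu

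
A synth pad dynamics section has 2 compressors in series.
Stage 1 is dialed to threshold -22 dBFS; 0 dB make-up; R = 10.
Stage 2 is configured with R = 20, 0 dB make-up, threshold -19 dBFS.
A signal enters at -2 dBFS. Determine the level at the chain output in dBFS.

Stage 1: overshoot 20 dB → 20/10 = 2 dB → -20 dBFS.
Stage 2: below threshold (-20 ≤ -19); passes unchanged; output -20 dBFS.

-20 dBFS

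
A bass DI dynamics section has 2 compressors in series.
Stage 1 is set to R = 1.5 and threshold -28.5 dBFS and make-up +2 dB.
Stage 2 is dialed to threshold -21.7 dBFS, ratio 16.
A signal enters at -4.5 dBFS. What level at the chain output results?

Stage 1: -4.5 dBFS is 24 dB over -28.5 dBFS; at 1.5:1 that becomes 16 dB over, giving -12.5 dBFS; +2 dB make-up → -10.5 dBFS.
Stage 2: 11.2 dB above -21.7 dBFS, reduced 16:1 to 0.7 dB above → -21 dBFS.

-21 dBFS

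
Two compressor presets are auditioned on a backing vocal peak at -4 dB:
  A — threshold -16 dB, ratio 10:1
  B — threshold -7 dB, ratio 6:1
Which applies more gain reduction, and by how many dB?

A, by 8.3 dB

A: overshoot 12 dB → output overshoot 1.2 dB → GR 10.8 dB.
B: overshoot 3 dB → output overshoot 0.5 dB → GR 2.5 dB.
A applies 8.3 dB more gain reduction.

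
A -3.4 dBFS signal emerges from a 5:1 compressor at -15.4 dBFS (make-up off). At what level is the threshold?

Input is 15 dB above T (since output overshoot × R = input overshoot: (-15.4 − T)·5 = -3.4 − T gives T = -18.4 dBFS).
Check: -18.4 + (-3.4 − (-18.4))/5 = -18.4 + 3 = -15.4 dBFS. ✓

-18.4 dBFS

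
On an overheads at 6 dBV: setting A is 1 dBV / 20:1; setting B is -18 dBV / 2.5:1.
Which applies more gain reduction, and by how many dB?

A: GR = 5 − 5/20 = 4.75 dB.
B: GR = 24 − 24/2.5 = 14.4 dB.
Difference: 9.65 dB in favour of B.

B, by 9.65 dB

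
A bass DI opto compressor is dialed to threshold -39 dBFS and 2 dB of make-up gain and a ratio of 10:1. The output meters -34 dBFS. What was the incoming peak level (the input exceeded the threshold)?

-9 dBFS

Remove make-up: -34 − 2 = -36 dBFS.
Post-compression overshoot = -36 − (-39) = 3 dB.
Undo the ratio: input overshoot = 3 × 10 = 30 dB, giving input = -9 dBFS.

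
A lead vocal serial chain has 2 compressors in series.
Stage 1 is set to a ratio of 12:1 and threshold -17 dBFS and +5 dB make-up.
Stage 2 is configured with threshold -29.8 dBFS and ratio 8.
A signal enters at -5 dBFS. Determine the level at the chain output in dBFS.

-27.45 dBFS

Stage 1: 12 dB above -17 dBFS, reduced 12:1 to 1 dB above → -16 dBFS; +5 dB make-up → -11 dBFS.
Stage 2: overshoot 18.8 dB → 18.8/8 = 2.35 dB → -27.45 dBFS.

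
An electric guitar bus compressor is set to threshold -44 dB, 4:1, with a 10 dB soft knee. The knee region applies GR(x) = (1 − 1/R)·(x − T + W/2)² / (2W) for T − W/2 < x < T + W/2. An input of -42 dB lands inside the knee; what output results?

-43.8375 dB

x − T + W/2 = -42 − (-44) + 5 = 7.
GR = (1 − 1/4) × 7² / 20 = 0.75 × 49 / 20 = 1.8375 dB.
Output = -42 − 1.8375 = -43.8375 dB.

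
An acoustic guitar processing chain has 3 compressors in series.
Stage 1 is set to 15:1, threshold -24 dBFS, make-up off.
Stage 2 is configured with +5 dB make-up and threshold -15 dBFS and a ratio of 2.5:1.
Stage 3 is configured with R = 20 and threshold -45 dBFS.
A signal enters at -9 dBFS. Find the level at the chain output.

-43.65 dBFS

Stage 1: -9 dBFS is 15 dB over -24 dBFS; at 15:1 that becomes 1 dB over, giving -23 dBFS.
Stage 2: -23 dBFS is at or below the -15 dBFS threshold — no compression; make-up brings it to -18 dBFS.
Stage 3: -18 dBFS is 27 dB over -45 dBFS; at 20:1 that becomes 1.35 dB over, giving -43.65 dBFS.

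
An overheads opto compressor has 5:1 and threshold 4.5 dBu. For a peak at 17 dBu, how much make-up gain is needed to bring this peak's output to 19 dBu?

12 dB

Without make-up, output = threshold + overshoot/5 = 4.5 + 2.5 = 7 dBu.
Gap to target: 12 dB.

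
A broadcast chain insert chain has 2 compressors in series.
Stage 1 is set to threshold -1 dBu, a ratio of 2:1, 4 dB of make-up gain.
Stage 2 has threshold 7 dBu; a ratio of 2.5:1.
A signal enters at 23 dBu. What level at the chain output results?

Stage 1: 24 dB above -1 dBu, reduced 2:1 to 12 dB above → 11 dBu; +4 dB make-up → 15 dBu.
Stage 2: 15 dBu is 8 dB over 7 dBu; at 2.5:1 that becomes 3.2 dB over, giving 10.2 dBu.

10.2 dBu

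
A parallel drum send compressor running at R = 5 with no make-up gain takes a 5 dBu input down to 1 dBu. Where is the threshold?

Let T be the threshold. Output overshoot = (input overshoot)/R, so 1 − T = (5 − T)/5.
5·(1 − T) = 5 − T → 4·T = 5 − 5 = 0.
T = 0/4 = 0 dBu.

0 dBu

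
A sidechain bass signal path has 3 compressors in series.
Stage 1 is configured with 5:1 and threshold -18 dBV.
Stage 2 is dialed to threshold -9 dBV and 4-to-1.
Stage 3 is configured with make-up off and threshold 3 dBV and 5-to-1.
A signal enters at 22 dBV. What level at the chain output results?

Stage 1: 22 dBV is 40 dB over -18 dBV; at 5:1 that becomes 8 dB over, giving -10 dBV.
Stage 2: below threshold (-10 ≤ -9); passes unchanged; output -10 dBV.
Stage 3: -10 dBV is at or below the 3 dBV threshold — no compression; output -10 dBV.

-10 dBV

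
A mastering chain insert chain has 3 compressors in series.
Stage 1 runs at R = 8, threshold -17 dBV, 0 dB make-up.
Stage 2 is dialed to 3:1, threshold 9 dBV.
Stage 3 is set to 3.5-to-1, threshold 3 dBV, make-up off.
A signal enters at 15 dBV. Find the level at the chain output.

Stage 1: overshoot 32 dB → 32/8 = 4 dB → -13 dBV.
Stage 2: -13 dBV ≤ 9 dBV, so stage 2 doesn't engage; output -13 dBV.
Stage 3: below threshold (-13 ≤ 3); passes unchanged; output -13 dBV.

-13 dBV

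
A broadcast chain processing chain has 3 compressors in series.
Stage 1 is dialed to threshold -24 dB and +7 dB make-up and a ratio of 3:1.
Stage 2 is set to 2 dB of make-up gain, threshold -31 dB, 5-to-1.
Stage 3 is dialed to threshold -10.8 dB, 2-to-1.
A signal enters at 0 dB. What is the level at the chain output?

-24.6 dB

Stage 1: overshoot 24 dB → 24/3 = 8 dB → -16 dB; +7 dB make-up → -9 dB.
Stage 2: -9 dB is 22 dB over -31 dB; at 5:1 that becomes 4.4 dB over, giving -26.6 dB; +2 dB make-up → -24.6 dB.
Stage 3: -24.6 dB ≤ -10.8 dB, so stage 3 doesn't engage; output -24.6 dB.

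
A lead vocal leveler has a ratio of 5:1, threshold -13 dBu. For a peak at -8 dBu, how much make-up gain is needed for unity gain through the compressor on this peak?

Without make-up, output = threshold + overshoot/5 = -13 + 1 = -12 dBu.
Gap to target: 4 dB.

4 dB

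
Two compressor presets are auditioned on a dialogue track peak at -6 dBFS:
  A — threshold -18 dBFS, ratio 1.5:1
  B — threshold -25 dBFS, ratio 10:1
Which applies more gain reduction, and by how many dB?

A: GR = 12 − 12/1.5 = 4 dB.
B: GR = 19 − 19/10 = 17.1 dB.
B applies 13.1 dB more gain reduction.

B, by 13.1 dB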